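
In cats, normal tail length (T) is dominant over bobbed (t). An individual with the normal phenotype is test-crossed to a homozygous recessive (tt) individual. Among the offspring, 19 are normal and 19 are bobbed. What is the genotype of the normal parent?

Test cross: ? × tt
Offspring: 19 normal, 19 bobbed — approximately 1:1.
A 1:1 ratio in a test cross indicates the unknown parent is heterozygous (Tt).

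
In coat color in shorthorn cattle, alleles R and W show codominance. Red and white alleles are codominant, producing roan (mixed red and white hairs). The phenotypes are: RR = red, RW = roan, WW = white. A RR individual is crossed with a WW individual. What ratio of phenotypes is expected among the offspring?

Punnett square for RR × WW:
Offspring genotypes: 4 RW
Phenotype counts: 4 roan
Ratio: all roan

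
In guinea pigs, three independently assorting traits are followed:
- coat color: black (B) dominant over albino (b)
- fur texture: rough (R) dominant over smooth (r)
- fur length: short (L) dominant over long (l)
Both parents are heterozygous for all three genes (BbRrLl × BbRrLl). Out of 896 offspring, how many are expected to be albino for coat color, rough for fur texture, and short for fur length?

Trihybrid cross: BbRrLl × BbRrLl
Each trait segregates independently with a 3:1 phenotypic ratio, so each gene contributes 3/4 (dominant) or 1/4 (recessive).
Target: albino (coat color), rough (fur texture), short (fur length)
Probability = product of independent per-trait probabilities
= 1/4 × 3/4 × 3/4 = 9/64
Expected count = 9/64 × 896 = 126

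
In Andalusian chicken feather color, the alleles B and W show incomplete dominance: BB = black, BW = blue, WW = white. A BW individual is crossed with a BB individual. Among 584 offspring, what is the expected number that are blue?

Punnett square for BW × BB:
Offspring genotypes: 2 BB, 2 BW
Phenotype counts: 2 black, 2 blue
blue: 2 out of 4 → fraction 1/2
Expected count = 1/2 × 584 = 292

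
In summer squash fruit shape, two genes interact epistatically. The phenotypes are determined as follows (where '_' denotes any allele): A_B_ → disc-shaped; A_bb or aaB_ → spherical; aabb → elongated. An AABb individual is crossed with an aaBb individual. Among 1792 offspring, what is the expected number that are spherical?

Cross: AABb × aaBb — consider each gene separately:
A gene: AA × aa → 4 Aa → 4 A_ (out of 4)
B gene: Bb × Bb → 1 BB, 2 Bb, 1 bb → 3 B_ : 1 bb (out of 4)
Genotype classes (out of 4 × 4 = 16): A_B_ = 4×3 = 12; A_bb = 4×1 = 4
Apply the phenotype rules: A_B_ (12) → disc-shaped; A_bb (4) → spherical
Phenotype counts (out of 16): 12 disc-shaped, 4 spherical
spherical: 4 out of 16 → fraction 1/4
Expected count = 1/4 × 1792 = 448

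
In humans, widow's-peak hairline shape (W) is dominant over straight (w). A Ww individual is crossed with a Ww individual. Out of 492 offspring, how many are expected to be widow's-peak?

Punnett square for Ww × Ww:
Offspring genotypes: 1 WW, 2 Ww, 1 ww
widow's-peak: 3, straight: 1
widow's-peak: 3 out of 4 → fraction 3/4
Expected count = 3/4 × 492 = 369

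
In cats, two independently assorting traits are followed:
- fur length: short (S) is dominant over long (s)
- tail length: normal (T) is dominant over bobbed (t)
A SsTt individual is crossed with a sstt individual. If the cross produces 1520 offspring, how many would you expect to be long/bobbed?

Dihybrid cross SsTt × sstt — consider each gene separately:
fur length: Ss × ss → 2 Ss, 2 ss → 2 S_ : 2 ss (out of 4)
tail length: Tt × tt → 2 Tt, 2 tt → 2 T_ : 2 tt (out of 4)
Combine (counts out of 4 × 4 = 16): short/normal (S_T_) = 2×2 = 4; short/bobbed (S_tt) = 2×2 = 4; long/normal (ssT_) = 2×2 = 4; long/bobbed (sstt) = 2×2 = 4
Phenotype counts (out of 16): 4 short/normal, 4 short/bobbed, 4 long/normal, 4 long/bobbed
long/bobbed: 4 out of 16 → fraction 1/4
Expected count = 1/4 × 1520 = 380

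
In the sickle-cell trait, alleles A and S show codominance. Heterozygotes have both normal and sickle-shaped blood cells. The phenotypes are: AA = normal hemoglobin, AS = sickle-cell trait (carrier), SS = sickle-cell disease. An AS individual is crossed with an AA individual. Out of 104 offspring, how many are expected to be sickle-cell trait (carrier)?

Punnett square for AS × AA:
Offspring genotypes: 2 AA, 2 AS
Phenotype counts: 2 normal hemoglobin, 2 sickle-cell trait (carrier)
sickle-cell trait (carrier): 2 out of 4 → fraction 1/2
Expected count = 1/2 × 104 = 52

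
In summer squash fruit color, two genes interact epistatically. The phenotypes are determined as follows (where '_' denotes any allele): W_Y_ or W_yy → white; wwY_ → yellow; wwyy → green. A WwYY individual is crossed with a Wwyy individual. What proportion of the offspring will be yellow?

Cross: WwYY × Wwyy — consider each gene separately:
W gene: Ww × Ww → 1 WW, 2 Ww, 1 ww → 3 W_ : 1 ww (out of 4)
Y gene: YY × yy → 4 Yy → 4 Y_ (out of 4)
Genotype classes (out of 4 × 4 = 16): W_Y_ = 3×4 = 12; wwY_ = 1×4 = 4
Apply the phenotype rules: W_Y_ (12) → white; wwY_ (4) → yellow
Phenotype counts (out of 16): 12 white, 4 yellow
yellow: 4 out of 16
Probability: 4/16 = 1/4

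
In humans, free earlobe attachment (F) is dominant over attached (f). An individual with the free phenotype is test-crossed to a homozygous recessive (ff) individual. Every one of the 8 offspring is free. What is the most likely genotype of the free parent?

Test cross: ? × ff
All offspring are free.
If the unknown parent were heterozygous (Ff), about half of 8 offspring would be attached; none are. The unknown parent is most likely homozygous dominant (FF).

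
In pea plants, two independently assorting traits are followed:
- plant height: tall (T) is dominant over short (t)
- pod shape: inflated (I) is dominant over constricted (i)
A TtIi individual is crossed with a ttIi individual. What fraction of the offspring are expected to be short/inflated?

Dihybrid cross TtIi × ttIi — consider each gene separately:
plant height: Tt × tt → 2 Tt, 2 tt → 2 T_ : 2 tt (out of 4)
pod shape: Ii × Ii → 1 II, 2 Ii, 1 ii → 3 I_ : 1 ii (out of 4)
Combine (counts out of 4 × 4 = 16): tall/inflated (T_I_) = 2×3 = 6; tall/constricted (T_ii) = 2×1 = 2; short/inflated (ttI_) = 2×3 = 6; short/constricted (ttii) = 2×1 = 2
Phenotype counts (out of 16): 6 tall/inflated, 2 tall/constricted, 6 short/inflated, 2 short/constricted
short/inflated: 6 out of 16
Probability: 6/16 = 3/8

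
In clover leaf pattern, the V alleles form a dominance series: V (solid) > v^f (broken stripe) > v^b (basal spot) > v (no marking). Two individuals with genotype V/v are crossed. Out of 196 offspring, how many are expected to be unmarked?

Cross: V/v × V/v
Allele dominance: V > v^f > v^b > v
Offspring genotypes: 1 V/V, 2 V/v, 1 v/v
Phenotype counts: 3 solid, 1 unmarked
unmarked: 1 out of 4 → fraction 1/4
Expected count = 1/4 × 196 = 49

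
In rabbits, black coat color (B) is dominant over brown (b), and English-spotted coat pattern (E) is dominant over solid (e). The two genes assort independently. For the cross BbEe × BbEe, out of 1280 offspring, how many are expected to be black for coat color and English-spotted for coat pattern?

Dihybrid cross BbEe × BbEe — consider each gene separately:
coat color: Bb × Bb → 1 BB, 2 Bb, 1 bb → 3 B_ : 1 bb (out of 4)
coat pattern: Ee × Ee → 1 EE, 2 Ee, 1 ee → 3 E_ : 1 ee (out of 4)
Looking for: black (B_) and English-spotted (E_)
P(black) = 3/4, P(English-spotted) = 3/4
P(both) = 3/4 × 3/4 = 9/16
Expected count = 9/16 × 1280 = 720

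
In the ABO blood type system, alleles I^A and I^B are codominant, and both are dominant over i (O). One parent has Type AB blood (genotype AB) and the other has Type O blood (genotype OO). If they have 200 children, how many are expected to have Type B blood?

Cross: AB × OO
Possible offspring genotypes: 2 AO, 2 BO
Blood type counts: 2 Type A, 2 Type B
Probability of Type B: 2/4 = 1/2
Expected count = 1/2 × 200 = 100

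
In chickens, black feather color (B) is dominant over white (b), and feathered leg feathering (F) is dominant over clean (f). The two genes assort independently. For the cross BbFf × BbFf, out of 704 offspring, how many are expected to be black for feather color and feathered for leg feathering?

Dihybrid cross BbFf × BbFf — consider each gene separately:
feather color: Bb × Bb → 1 BB, 2 Bb, 1 bb → 3 B_ : 1 bb (out of 4)
leg feathering: Ff × Ff → 1 FF, 2 Ff, 1 ff → 3 F_ : 1 ff (out of 4)
Looking for: black (B_) and feathered (F_)
P(black) = 3/4, P(feathered) = 3/4
P(both) = 3/4 × 3/4 = 9/16
Expected count = 9/16 × 704 = 396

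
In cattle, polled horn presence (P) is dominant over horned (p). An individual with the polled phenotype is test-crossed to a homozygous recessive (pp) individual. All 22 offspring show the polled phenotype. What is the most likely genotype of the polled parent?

Test cross: ? × pp
All offspring are polled.
If the unknown parent were heterozygous (Pp), about half of 22 offspring would be horned; none are. The unknown parent is most likely homozygous dominant (PP).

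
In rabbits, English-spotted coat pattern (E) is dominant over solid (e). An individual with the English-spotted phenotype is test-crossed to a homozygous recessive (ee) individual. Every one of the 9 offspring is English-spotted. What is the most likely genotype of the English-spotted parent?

Test cross: ? × ee
All offspring are English-spotted.
If the unknown parent were heterozygous (Ee), about half of 9 offspring would be solid; none are. The unknown parent is most likely homozygous dominant (EE).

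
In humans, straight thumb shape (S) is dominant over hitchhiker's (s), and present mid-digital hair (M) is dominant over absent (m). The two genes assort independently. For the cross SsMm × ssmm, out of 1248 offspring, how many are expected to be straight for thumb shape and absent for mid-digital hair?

Dihybrid cross SsMm × ssmm — consider each gene separately:
thumb shape: Ss × ss → 2 Ss, 2 ss → 2 S_ : 2 ss (out of 4)
mid-digital hair: Mm × mm → 2 Mm, 2 mm → 2 M_ : 2 mm (out of 4)
Looking for: straight (S_) and absent (mm)
P(straight) = 2/4, P(absent) = 2/4
P(both) = 2/4 × 2/4 = 4/16 = 1/4
Expected count = 1/4 × 1248 = 312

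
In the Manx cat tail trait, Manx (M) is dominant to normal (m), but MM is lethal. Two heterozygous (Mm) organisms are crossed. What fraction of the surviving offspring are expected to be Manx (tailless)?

Cross: Mm × Mm
Punnett square offspring (before lethality): 1 MM, 2 Mm, 1 mm
The MM genotype is lethal (embryos die); surviving offspring: 2 Mm, 1 mm
Manx (tailless): 2 out of 3
Probability: 2/3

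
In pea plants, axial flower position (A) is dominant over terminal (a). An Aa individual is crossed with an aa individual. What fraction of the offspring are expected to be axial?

Punnett square for Aa × aa:
Offspring genotypes: 2 Aa, 2 aa
axial: 2, terminal: 2
axial: 2 out of 4
Probability: 2/4 = 1/2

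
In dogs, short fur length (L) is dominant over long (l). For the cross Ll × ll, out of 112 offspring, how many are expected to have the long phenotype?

Punnett square for Ll × ll:
Offspring genotypes: 2 Ll, 2 ll
Total offspring: 4
Count with target: 2
Probability: 2/4 = 1/2
Expected count = 1/2 × 112 = 56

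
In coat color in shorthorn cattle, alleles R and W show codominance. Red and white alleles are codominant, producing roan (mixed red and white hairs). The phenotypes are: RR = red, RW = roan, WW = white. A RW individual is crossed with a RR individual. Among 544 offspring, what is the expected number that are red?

Punnett square for RW × RR:
Offspring genotypes: 2 RR, 2 RW
Phenotype counts: 2 red, 2 roan
red: 2 out of 4 → fraction 1/2
Expected count = 1/2 × 544 = 272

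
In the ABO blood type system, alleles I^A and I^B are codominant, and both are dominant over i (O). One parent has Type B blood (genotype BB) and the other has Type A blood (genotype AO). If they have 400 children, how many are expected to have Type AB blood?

Cross: BB × AO
Possible offspring genotypes: 2 AB, 2 BO
Blood type counts: 2 Type AB, 2 Type B
Probability of Type AB: 2/4 = 1/2
Expected count = 1/2 × 400 = 200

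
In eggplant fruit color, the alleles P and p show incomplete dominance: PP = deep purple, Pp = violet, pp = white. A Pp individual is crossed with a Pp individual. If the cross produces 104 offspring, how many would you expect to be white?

Punnett square for Pp × Pp:
Offspring genotypes: 1 PP, 2 Pp, 1 pp
Phenotype counts: 1 deep purple, 2 violet, 1 white
white: 1 out of 4 → fraction 1/4
Expected count = 1/4 × 104 = 26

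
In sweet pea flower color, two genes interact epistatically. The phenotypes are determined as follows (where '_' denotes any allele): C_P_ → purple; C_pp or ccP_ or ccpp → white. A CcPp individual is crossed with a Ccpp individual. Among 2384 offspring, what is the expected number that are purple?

Cross: CcPp × Ccpp — consider each gene separately:
C gene: Cc × Cc → 1 CC, 2 Cc, 1 cc → 3 C_ : 1 cc (out of 4)
P gene: Pp × pp → 2 Pp, 2 pp → 2 P_ : 2 pp (out of 4)
Genotype classes (out of 4 × 4 = 16): C_P_ = 3×2 = 6; C_pp = 3×2 = 6; ccP_ = 1×2 = 2; ccpp = 1×2 = 2
Apply the phenotype rules: C_P_ (6) → purple; C_pp (6) + ccP_ (2) + ccpp (2) → white
Phenotype counts (out of 16): 6 purple, 10 white
purple: 6 out of 16 → fraction 3/8
Expected count = 3/8 × 2384 = 894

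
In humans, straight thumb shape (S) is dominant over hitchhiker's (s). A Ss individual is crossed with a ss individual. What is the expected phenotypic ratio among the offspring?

Punnett square for Ss × ss:
Offspring genotypes: 2 Ss, 2 ss
straight: 2, hitchhiker's: 2
Ratio: 1:1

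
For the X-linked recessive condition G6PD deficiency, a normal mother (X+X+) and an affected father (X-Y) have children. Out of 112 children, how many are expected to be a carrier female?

Cross: X+X+ × X-Y
Offspring: 2 X+X-, 2 X+Y
Probability of a carrier female: 2/4 = 1/2
Expected count = 1/2 × 112 = 56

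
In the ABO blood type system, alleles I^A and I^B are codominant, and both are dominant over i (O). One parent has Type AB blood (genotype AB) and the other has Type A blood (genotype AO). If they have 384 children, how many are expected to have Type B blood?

Cross: AB × AO
Possible offspring genotypes: 1 AA, 1 AO, 1 AB, 1 BO
Blood type counts: 2 Type A, 1 Type AB, 1 Type B
Probability of Type B: 1/4
Expected count = 1/4 × 384 = 96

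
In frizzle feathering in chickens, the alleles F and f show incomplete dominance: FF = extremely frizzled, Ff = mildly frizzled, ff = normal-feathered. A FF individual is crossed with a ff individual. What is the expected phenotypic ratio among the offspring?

Punnett square for FF × ff:
Offspring genotypes: 4 Ff
Phenotype counts: 4 mildly frizzled
Ratio: all mildly frizzled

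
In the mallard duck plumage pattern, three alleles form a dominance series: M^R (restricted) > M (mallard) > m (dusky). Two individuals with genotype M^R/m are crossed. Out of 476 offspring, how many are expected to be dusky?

Cross: M^R/m × M^R/m
Allele dominance: M^R > M > m
Offspring genotypes: 1 M^R/M^R, 2 M^R/m, 1 m/m
Phenotype counts: 3 restricted, 1 dusky
dusky: 1 out of 4 → fraction 1/4
Expected count = 1/4 × 476 = 119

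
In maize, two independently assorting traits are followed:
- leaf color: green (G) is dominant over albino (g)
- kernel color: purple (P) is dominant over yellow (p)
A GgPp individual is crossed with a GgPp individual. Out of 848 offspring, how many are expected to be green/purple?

Dihybrid cross GgPp × GgPp — consider each gene separately:
leaf color: Gg × Gg → 1 GG, 2 Gg, 1 gg → 3 G_ : 1 gg (out of 4)
kernel color: Pp × Pp → 1 PP, 2 Pp, 1 pp → 3 P_ : 1 pp (out of 4)
Combine (counts out of 4 × 4 = 16): green/purple (G_P_) = 3×3 = 9; green/yellow (G_pp) = 3×1 = 3; albino/purple (ggP_) = 1×3 = 3; albino/yellow (ggpp) = 1×1 = 1
Phenotype counts (out of 16): 9 green/purple, 3 green/yellow, 3 albino/purple, 1 albino/yellow
green/purple: 9 out of 16 → fraction 9/16
Expected count = 9/16 × 848 = 477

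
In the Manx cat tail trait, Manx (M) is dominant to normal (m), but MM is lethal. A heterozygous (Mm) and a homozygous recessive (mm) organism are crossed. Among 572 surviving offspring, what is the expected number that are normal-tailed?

Cross: Mm × mm
Punnett square offspring (before lethality): 2 Mm, 2 mm
No MM offspring are produced in this cross.
normal-tailed: 2 out of 4 → fraction 1/2
Expected count = 1/2 × 572 = 286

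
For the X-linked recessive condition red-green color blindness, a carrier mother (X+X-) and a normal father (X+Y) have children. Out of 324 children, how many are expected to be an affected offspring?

Cross: X+X- × X+Y
Offspring: 1 X+X+, 1 X+Y, 1 X+X-, 1 X-Y
Probability of an affected offspring: 1/4
Expected count = 1/4 × 324 = 81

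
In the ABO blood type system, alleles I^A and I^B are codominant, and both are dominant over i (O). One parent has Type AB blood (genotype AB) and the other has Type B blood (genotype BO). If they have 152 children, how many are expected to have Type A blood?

Cross: AB × BO
Possible offspring genotypes: 1 AB, 1 AO, 1 BB, 1 BO
Blood type counts: 1 Type AB, 1 Type A, 2 Type B
Probability of Type A: 1/4
Expected count = 1/4 × 152 = 38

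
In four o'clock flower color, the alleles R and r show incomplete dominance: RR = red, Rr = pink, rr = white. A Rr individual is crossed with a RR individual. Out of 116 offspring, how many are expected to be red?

Punnett square for Rr × RR:
Offspring genotypes: 2 RR, 2 Rr
Phenotype counts: 2 red, 2 pink
red: 2 out of 4 → fraction 1/2
Expected count = 1/2 × 116 = 58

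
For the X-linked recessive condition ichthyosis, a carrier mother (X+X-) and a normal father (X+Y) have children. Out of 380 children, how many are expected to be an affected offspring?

Cross: X+X- × X+Y
Offspring: 1 X+X+, 1 X+Y, 1 X+X-, 1 X-Y
Probability of an affected offspring: 1/4
Expected count = 1/4 × 380 = 95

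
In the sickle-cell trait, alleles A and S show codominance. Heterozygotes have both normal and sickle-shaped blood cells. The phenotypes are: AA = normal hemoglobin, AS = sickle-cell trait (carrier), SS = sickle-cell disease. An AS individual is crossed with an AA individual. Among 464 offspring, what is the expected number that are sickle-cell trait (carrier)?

Punnett square for AS × AA:
Offspring genotypes: 2 AA, 2 AS
Phenotype counts: 2 normal hemoglobin, 2 sickle-cell trait (carrier)
sickle-cell trait (carrier): 2 out of 4 → fraction 1/2
Expected count = 1/2 × 464 = 232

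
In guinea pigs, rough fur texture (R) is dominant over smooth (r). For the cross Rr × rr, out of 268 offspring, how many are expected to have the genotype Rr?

Punnett square for Rr × rr:
Offspring genotypes: 2 Rr, 2 rr
Total offspring: 4
Count with target: 2
Probability: 2/4 = 1/2
Expected count = 1/2 × 268 = 134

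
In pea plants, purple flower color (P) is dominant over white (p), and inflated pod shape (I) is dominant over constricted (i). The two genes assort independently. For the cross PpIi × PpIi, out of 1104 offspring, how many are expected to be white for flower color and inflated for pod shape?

Dihybrid cross PpIi × PpIi — consider each gene separately:
flower color: Pp × Pp → 1 PP, 2 Pp, 1 pp → 3 P_ : 1 pp (out of 4)
pod shape: Ii × Ii → 1 II, 2 Ii, 1 ii → 3 I_ : 1 ii (out of 4)
Looking for: white (pp) and inflated (I_)
P(white) = 1/4, P(inflated) = 3/4
P(both) = 1/4 × 3/4 = 3/16
Expected count = 3/16 × 1104 = 207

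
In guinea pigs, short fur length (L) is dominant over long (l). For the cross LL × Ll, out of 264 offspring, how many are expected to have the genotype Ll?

Punnett square for LL × Ll:
Offspring genotypes: 2 LL, 2 Ll
Total offspring: 4
Count with target: 2
Probability: 2/4 = 1/2
Expected count = 1/2 × 264 = 132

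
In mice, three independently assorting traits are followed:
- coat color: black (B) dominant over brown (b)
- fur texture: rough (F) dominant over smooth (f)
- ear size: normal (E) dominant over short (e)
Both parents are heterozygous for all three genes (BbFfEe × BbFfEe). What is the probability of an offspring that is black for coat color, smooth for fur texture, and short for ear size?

Trihybrid cross: BbFfEe × BbFfEe
Each trait segregates independently with a 3:1 phenotypic ratio, so each gene contributes 3/4 (dominant) or 1/4 (recessive).
Target: black (coat color), smooth (fur texture), short (ear size)
Probability = product of independent per-trait probabilities
= 3/4 × 1/4 × 1/4 = 3/64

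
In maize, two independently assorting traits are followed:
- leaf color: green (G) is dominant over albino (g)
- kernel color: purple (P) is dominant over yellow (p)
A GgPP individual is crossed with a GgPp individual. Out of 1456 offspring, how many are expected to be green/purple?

Dihybrid cross GgPP × GgPp — consider each gene separately:
leaf color: Gg × Gg → 1 GG, 2 Gg, 1 gg → 3 G_ : 1 gg (out of 4)
kernel color: PP × Pp → 2 PP, 2 Pp → 4 P_ (out of 4)
Combine (counts out of 4 × 4 = 16): green/purple (G_P_) = 3×4 = 12; albino/purple (ggP_) = 1×4 = 4
Phenotype counts (out of 16): 12 green/purple, 4 albino/purple
green/purple: 12 out of 16 → fraction 3/4
Expected count = 3/4 × 1456 = 1092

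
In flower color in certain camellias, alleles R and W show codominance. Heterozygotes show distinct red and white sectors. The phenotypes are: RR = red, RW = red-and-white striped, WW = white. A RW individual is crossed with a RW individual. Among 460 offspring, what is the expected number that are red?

Punnett square for RW × RW:
Offspring genotypes: 1 RR, 2 RW, 1 WW
Phenotype counts: 1 red, 2 red-and-white striped, 1 white
red: 1 out of 4 → fraction 1/4
Expected count = 1/4 × 460 = 115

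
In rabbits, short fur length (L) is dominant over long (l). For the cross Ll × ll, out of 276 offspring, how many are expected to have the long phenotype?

Punnett square for Ll × ll:
Offspring genotypes: 2 Ll, 2 ll
Total offspring: 4
Count with target: 2
Probability: 2/4 = 1/2
Expected count = 1/2 × 276 = 138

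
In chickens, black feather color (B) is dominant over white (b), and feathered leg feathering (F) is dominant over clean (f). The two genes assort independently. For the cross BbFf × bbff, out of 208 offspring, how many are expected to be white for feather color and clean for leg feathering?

Dihybrid cross BbFf × bbff — consider each gene separately:
feather color: Bb × bb → 2 Bb, 2 bb → 2 B_ : 2 bb (out of 4)
leg feathering: Ff × ff → 2 Ff, 2 ff → 2 F_ : 2 ff (out of 4)
Looking for: white (bb) and clean (ff)
P(white) = 2/4, P(clean) = 2/4
P(both) = 2/4 × 2/4 = 4/16 = 1/4
Expected count = 1/4 × 208 = 52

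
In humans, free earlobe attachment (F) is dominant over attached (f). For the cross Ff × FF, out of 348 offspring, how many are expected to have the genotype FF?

Punnett square for Ff × FF:
Offspring genotypes: 2 FF, 2 Ff
Total offspring: 4
Count with target: 2
Probability: 2/4 = 1/2
Expected count = 1/2 × 348 = 174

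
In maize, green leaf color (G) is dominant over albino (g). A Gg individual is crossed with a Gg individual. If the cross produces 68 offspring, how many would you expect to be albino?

Punnett square for Gg × Gg:
Offspring genotypes: 1 GG, 2 Gg, 1 gg
green: 3, albino: 1
albino: 1 out of 4 → fraction 1/4
Expected count = 1/4 × 68 = 17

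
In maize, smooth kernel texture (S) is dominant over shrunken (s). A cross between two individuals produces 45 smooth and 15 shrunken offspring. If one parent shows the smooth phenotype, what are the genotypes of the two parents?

Observed offspring: 45 smooth, 15 shrunken
The observed ratio simplifies to 3:1. Shrunken (ss) offspring appear, so each parent must contribute one s allele. The parent stated to show smooth carries S, so it is Ss. The other parent is then either Ss or ss: Ss × ss would give a 1:1 split, whereas Ss × Ss gives 3:1 — matching the data. So both parents are heterozygous (Ss × Ss).
Parent genotypes: Ss × Ss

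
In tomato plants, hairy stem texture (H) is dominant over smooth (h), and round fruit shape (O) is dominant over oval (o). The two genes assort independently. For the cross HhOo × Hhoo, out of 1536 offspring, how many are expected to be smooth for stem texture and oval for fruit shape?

Dihybrid cross HhOo × Hhoo — consider each gene separately:
stem texture: Hh × Hh → 1 HH, 2 Hh, 1 hh → 3 H_ : 1 hh (out of 4)
fruit shape: Oo × oo → 2 Oo, 2 oo → 2 O_ : 2 oo (out of 4)
Looking for: smooth (hh) and oval (oo)
P(smooth) = 1/4, P(oval) = 2/4
P(both) = 1/4 × 2/4 = 2/16 = 1/8
Expected count = 1/8 × 1536 = 192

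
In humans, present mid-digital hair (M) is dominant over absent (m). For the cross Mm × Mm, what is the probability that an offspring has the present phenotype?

Punnett square for Mm × Mm:
Offspring genotypes: 1 MM, 2 Mm, 1 mm
Total offspring: 4
Count with target: 3
Probability: 3/4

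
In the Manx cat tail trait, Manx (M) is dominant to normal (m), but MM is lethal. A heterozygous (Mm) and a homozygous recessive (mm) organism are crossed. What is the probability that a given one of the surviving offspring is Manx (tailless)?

Cross: Mm × mm
Punnett square offspring (before lethality): 2 Mm, 2 mm
No MM offspring are produced in this cross.
Manx (tailless): 2 out of 4
Probability: 2/4 = 1/2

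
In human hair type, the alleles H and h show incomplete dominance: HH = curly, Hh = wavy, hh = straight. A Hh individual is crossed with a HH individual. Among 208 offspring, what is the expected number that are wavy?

Punnett square for Hh × HH:
Offspring genotypes: 2 HH, 2 Hh
Phenotype counts: 2 curly, 2 wavy
wavy: 2 out of 4 → fraction 1/2
Expected count = 1/2 × 208 = 104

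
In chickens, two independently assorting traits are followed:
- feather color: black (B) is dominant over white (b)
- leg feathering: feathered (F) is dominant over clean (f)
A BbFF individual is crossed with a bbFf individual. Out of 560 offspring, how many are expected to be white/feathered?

Dihybrid cross BbFF × bbFf — consider each gene separately:
feather color: Bb × bb → 2 Bb, 2 bb → 2 B_ : 2 bb (out of 4)
leg feathering: FF × Ff → 2 FF, 2 Ff → 4 F_ (out of 4)
Combine (counts out of 4 × 4 = 16): black/feathered (B_F_) = 2×4 = 8; white/feathered (bbF_) = 2×4 = 8
Phenotype counts (out of 16): 8 black/feathered, 8 white/feathered
white/feathered: 8 out of 16 → fraction 1/2
Expected count = 1/2 × 560 = 280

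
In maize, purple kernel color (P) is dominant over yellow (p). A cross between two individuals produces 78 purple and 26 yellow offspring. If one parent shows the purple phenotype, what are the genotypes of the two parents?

Observed offspring: 78 purple, 26 yellow
The observed ratio simplifies to 3:1. Yellow (pp) offspring appear, so each parent must contribute one p allele. The parent stated to show purple carries P, so it is Pp. The other parent is then either Pp or pp: Pp × pp would give a 1:1 split, whereas Pp × Pp gives 3:1 — matching the data. So both parents are heterozygous (Pp × Pp).
Parent genotypes: Pp × Pp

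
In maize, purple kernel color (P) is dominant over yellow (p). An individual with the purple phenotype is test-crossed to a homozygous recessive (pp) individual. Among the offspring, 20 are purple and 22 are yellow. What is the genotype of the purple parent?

Test cross: ? × pp
Offspring: 20 purple, 22 yellow — approximately 1:1.
A 1:1 ratio in a test cross indicates the unknown parent is heterozygous (Pp).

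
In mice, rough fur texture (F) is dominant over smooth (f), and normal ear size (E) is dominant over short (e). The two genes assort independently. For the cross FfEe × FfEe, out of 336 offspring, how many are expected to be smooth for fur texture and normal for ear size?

Dihybrid cross FfEe × FfEe — consider each gene separately:
fur texture: Ff × Ff → 1 FF, 2 Ff, 1 ff → 3 F_ : 1 ff (out of 4)
ear size: Ee × Ee → 1 EE, 2 Ee, 1 ee → 3 E_ : 1 ee (out of 4)
Looking for: smooth (ff) and normal (E_)
P(smooth) = 1/4, P(normal) = 3/4
P(both) = 1/4 × 3/4 = 3/16
Expected count = 3/16 × 336 = 63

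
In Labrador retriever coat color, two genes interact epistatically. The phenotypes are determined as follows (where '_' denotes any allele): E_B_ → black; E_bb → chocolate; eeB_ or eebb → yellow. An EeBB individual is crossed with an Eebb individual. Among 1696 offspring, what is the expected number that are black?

Cross: EeBB × Eebb — consider each gene separately:
E gene: Ee × Ee → 1 EE, 2 Ee, 1 ee → 3 E_ : 1 ee (out of 4)
B gene: BB × bb → 4 Bb → 4 B_ (out of 4)
Genotype classes (out of 4 × 4 = 16): E_B_ = 3×4 = 12; eeB_ = 1×4 = 4
Apply the phenotype rules: E_B_ (12) → black; eeB_ (4) → yellow
Phenotype counts (out of 16): 12 black, 4 yellow
black: 12 out of 16 → fraction 3/4
Expected count = 3/4 × 1696 = 1272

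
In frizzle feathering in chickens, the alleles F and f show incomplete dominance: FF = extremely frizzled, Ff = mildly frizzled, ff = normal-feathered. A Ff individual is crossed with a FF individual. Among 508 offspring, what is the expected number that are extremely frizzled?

Punnett square for Ff × FF:
Offspring genotypes: 2 FF, 2 Ff
Phenotype counts: 2 extremely frizzled, 2 mildly frizzled
extremely frizzled: 2 out of 4 → fraction 1/2
Expected count = 1/2 × 508 = 254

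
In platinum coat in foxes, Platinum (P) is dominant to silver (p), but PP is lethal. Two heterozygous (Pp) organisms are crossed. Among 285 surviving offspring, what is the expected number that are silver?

Cross: Pp × Pp
Punnett square offspring (before lethality): 1 PP, 2 Pp, 1 pp
The PP genotype is lethal (embryos die); surviving offspring: 2 Pp, 1 pp
silver: 1 out of 3 → fraction 1/3
Expected count = 1/3 × 285 = 95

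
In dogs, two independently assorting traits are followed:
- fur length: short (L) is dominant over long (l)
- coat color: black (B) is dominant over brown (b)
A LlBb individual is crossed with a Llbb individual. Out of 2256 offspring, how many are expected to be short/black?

Dihybrid cross LlBb × Llbb — consider each gene separately:
fur length: Ll × Ll → 1 LL, 2 Ll, 1 ll → 3 L_ : 1 ll (out of 4)
coat color: Bb × bb → 2 Bb, 2 bb → 2 B_ : 2 bb (out of 4)
Combine (counts out of 4 × 4 = 16): short/black (L_B_) = 3×2 = 6; short/brown (L_bb) = 3×2 = 6; long/black (llB_) = 1×2 = 2; long/brown (llbb) = 1×2 = 2
Phenotype counts (out of 16): 6 short/black, 6 short/brown, 2 long/black, 2 long/brown
short/black: 6 out of 16 → fraction 3/8
Expected count = 3/8 × 2256 = 846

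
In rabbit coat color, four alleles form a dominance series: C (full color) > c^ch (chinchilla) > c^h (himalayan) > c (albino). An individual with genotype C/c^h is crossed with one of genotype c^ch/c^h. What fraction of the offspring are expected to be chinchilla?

Cross: C/c^h × c^ch/c^h
Allele dominance: C > c^ch > c^h > c
Offspring genotypes: 1 C/c^ch, 1 C/c^h, 1 c^ch/c^h, 1 c^h/c^h
Phenotype counts: 2 full color, 1 chinchilla, 1 himalayan
chinchilla: 1 out of 4
Probability: 1/4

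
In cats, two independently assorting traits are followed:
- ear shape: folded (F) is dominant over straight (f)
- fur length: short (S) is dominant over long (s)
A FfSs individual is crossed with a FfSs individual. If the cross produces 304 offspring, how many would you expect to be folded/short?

Dihybrid cross FfSs × FfSs — consider each gene separately:
ear shape: Ff × Ff → 1 FF, 2 Ff, 1 ff → 3 F_ : 1 ff (out of 4)
fur length: Ss × Ss → 1 SS, 2 Ss, 1 ss → 3 S_ : 1 ss (out of 4)
Combine (counts out of 4 × 4 = 16): folded/short (F_S_) = 3×3 = 9; folded/long (F_ss) = 3×1 = 3; straight/short (ffS_) = 1×3 = 3; straight/long (ffss) = 1×1 = 1
Phenotype counts (out of 16): 9 folded/short, 3 folded/long, 3 straight/short, 1 straight/long
folded/short: 9 out of 16 → fraction 9/16
Expected count = 9/16 × 304 = 171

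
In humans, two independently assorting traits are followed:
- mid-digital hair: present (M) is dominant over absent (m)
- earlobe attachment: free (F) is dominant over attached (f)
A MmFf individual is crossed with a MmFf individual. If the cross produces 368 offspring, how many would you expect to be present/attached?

Dihybrid cross MmFf × MmFf — consider each gene separately:
mid-digital hair: Mm × Mm → 1 MM, 2 Mm, 1 mm → 3 M_ : 1 mm (out of 4)
earlobe attachment: Ff × Ff → 1 FF, 2 Ff, 1 ff → 3 F_ : 1 ff (out of 4)
Combine (counts out of 4 × 4 = 16): present/free (M_F_) = 3×3 = 9; present/attached (M_ff) = 3×1 = 3; absent/free (mmF_) = 1×3 = 3; absent/attached (mmff) = 1×1 = 1
Phenotype counts (out of 16): 9 present/free, 3 present/attached, 3 absent/free, 1 absent/attached
present/attached: 3 out of 16 → fraction 3/16
Expected count = 3/16 × 368 = 69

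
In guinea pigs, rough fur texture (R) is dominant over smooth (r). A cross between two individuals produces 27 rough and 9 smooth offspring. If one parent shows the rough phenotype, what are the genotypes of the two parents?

Observed offspring: 27 rough, 9 smooth
The observed ratio simplifies to 3:1. Smooth (rr) offspring appear, so each parent must contribute one r allele. The parent stated to show rough carries R, so it is Rr. The other parent is then either Rr or rr: Rr × rr would give a 1:1 split, whereas Rr × Rr gives 3:1 — matching the data. So both parents are heterozygous (Rr × Rr).
Parent genotypes: Rr × Rr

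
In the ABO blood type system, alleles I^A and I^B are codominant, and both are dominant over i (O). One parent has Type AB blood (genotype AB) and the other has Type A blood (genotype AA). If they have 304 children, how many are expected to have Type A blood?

Cross: AB × AA
Possible offspring genotypes: 2 AA, 2 AB
Blood type counts: 2 Type A, 2 Type AB
Probability of Type A: 2/4 = 1/2
Expected count = 1/2 × 304 = 152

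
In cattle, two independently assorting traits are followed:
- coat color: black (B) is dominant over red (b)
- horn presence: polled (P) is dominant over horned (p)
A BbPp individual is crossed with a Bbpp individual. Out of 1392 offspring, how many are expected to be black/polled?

Dihybrid cross BbPp × Bbpp — consider each gene separately:
coat color: Bb × Bb → 1 BB, 2 Bb, 1 bb → 3 B_ : 1 bb (out of 4)
horn presence: Pp × pp → 2 Pp, 2 pp → 2 P_ : 2 pp (out of 4)
Combine (counts out of 4 × 4 = 16): black/polled (B_P_) = 3×2 = 6; black/horned (B_pp) = 3×2 = 6; red/polled (bbP_) = 1×2 = 2; red/horned (bbpp) = 1×2 = 2
Phenotype counts (out of 16): 6 black/polled, 6 black/horned, 2 red/polled, 2 red/horned
black/polled: 6 out of 16 → fraction 3/8
Expected count = 3/8 × 1392 = 522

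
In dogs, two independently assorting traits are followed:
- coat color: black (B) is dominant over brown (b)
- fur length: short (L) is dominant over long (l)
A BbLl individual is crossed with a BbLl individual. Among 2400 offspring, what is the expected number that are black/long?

Dihybrid cross BbLl × BbLl — consider each gene separately:
coat color: Bb × Bb → 1 BB, 2 Bb, 1 bb → 3 B_ : 1 bb (out of 4)
fur length: Ll × Ll → 1 LL, 2 Ll, 1 ll → 3 L_ : 1 ll (out of 4)
Combine (counts out of 4 × 4 = 16): black/short (B_L_) = 3×3 = 9; black/long (B_ll) = 3×1 = 3; brown/short (bbL_) = 1×3 = 3; brown/long (bbll) = 1×1 = 1
Phenotype counts (out of 16): 9 black/short, 3 black/long, 3 brown/short, 1 brown/long
black/long: 3 out of 16 → fraction 3/16
Expected count = 3/16 × 2400 = 450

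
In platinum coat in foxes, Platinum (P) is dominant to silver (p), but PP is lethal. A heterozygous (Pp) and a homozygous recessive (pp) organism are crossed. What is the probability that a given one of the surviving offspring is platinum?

Cross: Pp × pp
Punnett square offspring (before lethality): 2 Pp, 2 pp
No PP offspring are produced in this cross.
platinum: 2 out of 4
Probability: 2/4 = 1/2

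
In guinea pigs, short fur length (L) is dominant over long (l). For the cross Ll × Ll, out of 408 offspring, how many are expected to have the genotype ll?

Punnett square for Ll × Ll:
Offspring genotypes: 1 LL, 2 Ll, 1 ll
Total offspring: 4
Count with target: 1
Probability: 1/4
Expected count = 1/4 × 408 = 102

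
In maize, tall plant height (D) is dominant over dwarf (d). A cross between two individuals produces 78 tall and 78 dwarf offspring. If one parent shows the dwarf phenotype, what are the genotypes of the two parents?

Observed offspring: 78 tall, 78 dwarf
The observed ratio simplifies to 1:1. One parent shows dwarf, so its genotype must be dd. A 1:1 offspring split requires the other parent to be heterozygous (Dd).
Parent genotypes: dd × Dd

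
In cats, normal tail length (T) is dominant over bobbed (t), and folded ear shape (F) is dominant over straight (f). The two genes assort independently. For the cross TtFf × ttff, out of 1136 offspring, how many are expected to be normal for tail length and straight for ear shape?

Dihybrid cross TtFf × ttff — consider each gene separately:
tail length: Tt × tt → 2 Tt, 2 tt → 2 T_ : 2 tt (out of 4)
ear shape: Ff × ff → 2 Ff, 2 ff → 2 F_ : 2 ff (out of 4)
Looking for: normal (T_) and straight (ff)
P(normal) = 2/4, P(straight) = 2/4
P(both) = 2/4 × 2/4 = 4/16 = 1/4
Expected count = 1/4 × 1136 = 284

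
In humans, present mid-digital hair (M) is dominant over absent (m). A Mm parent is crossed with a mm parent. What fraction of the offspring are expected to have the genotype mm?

Punnett square for Mm × mm:
Offspring genotypes: 2 Mm, 2 mm
Total offspring: 4
Count with target: 2
Probability: 2/4 = 1/2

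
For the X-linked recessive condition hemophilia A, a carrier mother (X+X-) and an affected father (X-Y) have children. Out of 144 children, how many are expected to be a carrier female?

Cross: X+X- × X-Y
Offspring: 1 X+X-, 1 X+Y, 1 X-X-, 1 X-Y
Probability of a carrier female: 1/4
Expected count = 1/4 × 144 = 36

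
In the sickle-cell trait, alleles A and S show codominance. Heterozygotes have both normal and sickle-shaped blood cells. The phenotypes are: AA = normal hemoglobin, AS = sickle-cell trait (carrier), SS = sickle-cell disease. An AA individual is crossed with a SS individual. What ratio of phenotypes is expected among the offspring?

Punnett square for AA × SS:
Offspring genotypes: 4 AS
Phenotype counts: 4 sickle-cell trait (carrier)
Ratio: all sickle-cell trait (carrier)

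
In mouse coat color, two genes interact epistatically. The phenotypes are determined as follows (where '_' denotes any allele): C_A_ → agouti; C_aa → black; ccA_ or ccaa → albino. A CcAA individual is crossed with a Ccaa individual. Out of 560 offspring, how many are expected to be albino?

Cross: CcAA × Ccaa — consider each gene separately:
C gene: Cc × Cc → 1 CC, 2 Cc, 1 cc → 3 C_ : 1 cc (out of 4)
A gene: AA × aa → 4 Aa → 4 A_ (out of 4)
Genotype classes (out of 4 × 4 = 16): C_A_ = 3×4 = 12; ccA_ = 1×4 = 4
Apply the phenotype rules: C_A_ (12) → agouti; ccA_ (4) → albino
Phenotype counts (out of 16): 12 agouti, 4 albino
albino: 4 out of 16 → fraction 1/4
Expected count = 1/4 × 560 = 140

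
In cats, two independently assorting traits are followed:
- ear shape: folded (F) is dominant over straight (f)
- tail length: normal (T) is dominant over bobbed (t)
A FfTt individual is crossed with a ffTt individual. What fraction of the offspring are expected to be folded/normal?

Dihybrid cross FfTt × ffTt — consider each gene separately:
ear shape: Ff × ff → 2 Ff, 2 ff → 2 F_ : 2 ff (out of 4)
tail length: Tt × Tt → 1 TT, 2 Tt, 1 tt → 3 T_ : 1 tt (out of 4)
Combine (counts out of 4 × 4 = 16): folded/normal (F_T_) = 2×3 = 6; folded/bobbed (F_tt) = 2×1 = 2; straight/normal (ffT_) = 2×3 = 6; straight/bobbed (fftt) = 2×1 = 2
Phenotype counts (out of 16): 6 folded/normal, 2 folded/bobbed, 6 straight/normal, 2 straight/bobbed
folded/normal: 6 out of 16
Probability: 6/16 = 3/8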